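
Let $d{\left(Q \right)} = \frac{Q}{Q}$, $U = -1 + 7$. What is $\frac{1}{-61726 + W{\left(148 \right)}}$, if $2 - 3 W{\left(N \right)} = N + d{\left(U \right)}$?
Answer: $- \frac{1}{61775} \approx -1.6188 \cdot 10^{-5}$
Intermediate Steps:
$U = 6$
$d{\left(Q \right)} = 1$
$W{\left(N \right)} = \frac{1}{3} - \frac{N}{3}$ ($W{\left(N \right)} = \frac{2}{3} - \frac{N + 1}{3} = \frac{2}{3} - \frac{1 + N}{3} = \frac{2}{3} - \left(\frac{1}{3} + \frac{N}{3}\right) = \frac{1}{3} - \frac{N}{3}$)
$\frac{1}{-61726 + W{\left(148 \right)}} = \frac{1}{-61726 + \left(\frac{1}{3} - \frac{148}{3}\right)} = \frac{1}{-61726 - 49} = \frac{1}{-61775} = - \frac{1}{61775}$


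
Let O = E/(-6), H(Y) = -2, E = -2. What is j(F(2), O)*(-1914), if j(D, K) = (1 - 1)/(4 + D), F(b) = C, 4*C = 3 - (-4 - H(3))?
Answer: 0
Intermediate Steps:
O = 1/3 (O = -2/(-6) = -2*(-1/6) = 1/3 ≈ 0.33333)
C = 5/4 (C = (3 - (-4 - 1*(-2)))/4 = (3 - (-4 + 2))/4 = (3 - 1*(-2))/4 = (3 + 2)/4 = (1/4)*5 = 5/4 ≈ 1.2500)
F(b) = 5/4
j(D, K) = 0 (j(D, K) = 0/(4 + D) = 0)
j(F(2), O)*(-1914) = 0*(-1914) = 0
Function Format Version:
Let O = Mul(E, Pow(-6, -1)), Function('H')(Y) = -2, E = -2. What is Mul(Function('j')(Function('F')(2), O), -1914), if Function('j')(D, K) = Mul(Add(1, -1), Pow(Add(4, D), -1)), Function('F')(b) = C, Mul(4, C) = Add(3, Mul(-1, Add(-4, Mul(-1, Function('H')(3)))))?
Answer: 0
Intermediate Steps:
O = Rational(1, 3) (O = Mul(-2, Pow(-6, -1)) = Mul(-2, Rational(-1, 6)) = Rational(1, 3) ≈ 0.33333)
C = Rational(5, 4) (C = Mul(Rational(1, 4), Add(3, Mul(-1, Add(-4, Mul(-1, -2))))) = Mul(Rational(1, 4), Add(3, Mul(-1, Add(-4, 2)))) = Mul(Rational(1, 4), Add(3, Mul(-1, -2))) = Mul(Rational(1, 4), Add(3, 2)) = Mul(Rational(1, 4), 5) = Rational(5, 4) ≈ 1.2500)
Function('F')(b) = Rational(5, 4)
Function('j')(D, K) = 0 (Function('j')(D, K) = Mul(0, Pow(Add(4, D), -1)) = 0)
Mul(Function('j')(Function('F')(2), O), -1914) = Mul(0, -1914) = 0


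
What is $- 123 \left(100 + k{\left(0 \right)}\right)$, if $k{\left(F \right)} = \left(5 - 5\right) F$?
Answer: $-12300$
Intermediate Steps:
$k{\left(F \right)} = 0$ ($k{\left(F \right)} = 0 F = 0$)
$- 123 \left(100 + k{\left(0 \right)}\right) = - 123 \left(100 + 0\right) = \left(-123\right) 100 = -12300$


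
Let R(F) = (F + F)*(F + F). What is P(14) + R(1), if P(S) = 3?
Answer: 7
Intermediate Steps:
R(F) = 4*F² (R(F) = (2*F)*(2*F) = 4*F²)
P(14) + R(1) = 3 + 4*1² = 3 + 4*1 = 3 + 4 = 7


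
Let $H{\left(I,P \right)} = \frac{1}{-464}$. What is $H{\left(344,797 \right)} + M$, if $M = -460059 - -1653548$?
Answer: $\frac{553778895}{464} \approx 1.1935 \cdot 10^{6}$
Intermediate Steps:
$H{\left(I,P \right)} = - \frac{1}{464}$
$M = 1193489$ ($M = -460059 + 1653548 = 1193489$)
$H{\left(344,797 \right)} + M = - \frac{1}{464} + 1193489 = \frac{553778895}{464}$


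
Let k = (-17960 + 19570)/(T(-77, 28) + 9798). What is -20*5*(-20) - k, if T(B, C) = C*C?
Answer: 10581195/5291 ≈ 1999.8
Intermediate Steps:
T(B, C) = C²
k = 805/5291 (k = (-17960 + 19570)/(28² + 9798) = 1610/(784 + 9798) = 1610/10582 = 1610*(1/10582) = 805/5291 ≈ 0.15215)
-20*5*(-20) - k = -20*5*(-20) - 1*805/5291 = -100*(-20) - 805/5291 = 2000 - 805/5291 = 10581195/5291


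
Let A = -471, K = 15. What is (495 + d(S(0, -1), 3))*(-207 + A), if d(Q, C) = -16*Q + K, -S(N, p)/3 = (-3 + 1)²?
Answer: -475956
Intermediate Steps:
S(N, p) = -12 (S(N, p) = -3*(-3 + 1)² = -3*(-2)² = -3*4 = -12)
d(Q, C) = 15 - 16*Q (d(Q, C) = -16*Q + 15 = 15 - 16*Q)
(495 + d(S(0, -1), 3))*(-207 + A) = (495 + (15 - 16*(-12)))*(-207 - 471) = (495 + (15 + 192))*(-678) = (495 + 207)*(-678) = 702*(-678) = -475956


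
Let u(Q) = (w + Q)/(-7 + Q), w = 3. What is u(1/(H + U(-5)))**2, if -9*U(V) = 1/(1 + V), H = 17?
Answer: 140625/724201 ≈ 0.19418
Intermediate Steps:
U(V) = -1/(9*(1 + V))
u(Q) = (3 + Q)/(-7 + Q)
u(1/(H + U(-5)))**2 = ((3 + 1/(17 - 1/(9 + 9*(-5))))/(-7 + 1/(17 - 1/(9 + 9*(-5)))))**2 = ((3 + 1/(17 - 1/(9 - 45)))/(-7 + 1/(17 - 1/(9 - 45))))**2 = ((3 + 1/(17 - 1/(-36)))/(-7 + 1/(17 - 1/(-36))))**2 = ((3 + 1/(17 - 1*(-1/36)))/(-7 + 1/(17 - 1*(-1/36))))**2 = ((3 + 1/(17 + 1/36))/(-7 + 1/(17 + 1/36)))**2 = ((3 + 1/(613/36))/(-7 + 1/(613/36)))**2 = ((3 + 36/613)/(-7 + 36/613))**2 = ((1875/613)/(-4255/613))**2 = (-613/4255*1875/613)**2 = (-375/851)**2 = 140625/724201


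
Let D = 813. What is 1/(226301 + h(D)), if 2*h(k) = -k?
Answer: 2/451789 ≈ 4.4268e-6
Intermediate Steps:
h(k) = -k/2 (h(k) = (-k)/2 = -k/2)
1/(226301 + h(D)) = 1/(226301 - ½*813) = 1/(226301 - 813/2) = 1/(451789/2) = 2/451789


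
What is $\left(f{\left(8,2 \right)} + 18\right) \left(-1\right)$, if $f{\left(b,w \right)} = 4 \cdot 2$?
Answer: $-26$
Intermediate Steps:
$f{\left(b,w \right)} = 8$
$\left(f{\left(8,2 \right)} + 18\right) \left(-1\right) = \left(8 + 18\right) \left(-1\right) = 26 \left(-1\right) = -26$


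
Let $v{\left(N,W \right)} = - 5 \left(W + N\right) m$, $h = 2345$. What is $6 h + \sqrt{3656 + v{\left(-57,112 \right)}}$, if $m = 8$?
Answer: $14070 + 4 \sqrt{91} \approx 14108.0$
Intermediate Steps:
$v{\left(N,W \right)} = - 40 N - 40 W$ ($v{\left(N,W \right)} = - 5 \left(W + N\right) 8 = - 5 \left(N + W\right) 8 = \left(- 5 N - 5 W\right) 8 = - 40 N - 40 W$)
$6 h + \sqrt{3656 + v{\left(-57,112 \right)}} = 6 \cdot 2345 + \sqrt{3656 - 2200} = 14070 + \sqrt{3656 + \left(2280 - 4480\right)} = 14070 + \sqrt{3656 - 2200} = 14070 + \sqrt{1456} = 14070 + 4 \sqrt{91}$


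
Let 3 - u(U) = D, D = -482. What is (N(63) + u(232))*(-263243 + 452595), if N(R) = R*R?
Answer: 843373808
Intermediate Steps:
u(U) = 485 (u(U) = 3 - 1*(-482) = 3 + 482 = 485)
N(R) = R**2
(N(63) + u(232))*(-263243 + 452595) = (63**2 + 485)*(-263243 + 452595) = (3969 + 485)*189352 = 4454*189352 = 843373808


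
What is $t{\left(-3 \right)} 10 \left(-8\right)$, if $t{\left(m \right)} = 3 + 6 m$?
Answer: $1200$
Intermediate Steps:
$t{\left(-3 \right)} 10 \left(-8\right) = \left(3 + 6 \left(-3\right)\right) 10 \left(-8\right) = \left(3 - 18\right) 10 \left(-8\right) = \left(-15\right) 10 \left(-8\right) = \left(-150\right) \left(-8\right) = 1200$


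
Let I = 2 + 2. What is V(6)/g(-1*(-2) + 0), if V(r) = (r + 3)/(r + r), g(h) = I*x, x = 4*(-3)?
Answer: -1/64 ≈ -0.015625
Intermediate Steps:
I = 4
x = -12
g(h) = -48 (g(h) = 4*(-12) = -48)
V(r) = (3 + r)/(2*r) (V(r) = (3 + r)/((2*r)) = (3 + r)*(1/(2*r)) = (3 + r)/(2*r))
V(6)/g(-1*(-2) + 0) = ((½)*(3 + 6)/6)/(-48) = ((½)*(⅙)*9)*(-1/48) = (¾)*(-1/48) = -1/64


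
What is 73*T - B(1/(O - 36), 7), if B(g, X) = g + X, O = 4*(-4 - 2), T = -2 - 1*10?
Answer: -52979/60 ≈ -882.98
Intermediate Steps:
T = -12 (T = -2 - 10 = -12)
O = -24 (O = 4*(-6) = -24)
B(g, X) = X + g
73*T - B(1/(O - 36), 7) = 73*(-12) - (7 + 1/(-24 - 36)) = -876 - (7 + 1/(-60)) = -876 - (7 - 1/60) = -876 - 1*419/60 = -876 - 419/60 = -52979/60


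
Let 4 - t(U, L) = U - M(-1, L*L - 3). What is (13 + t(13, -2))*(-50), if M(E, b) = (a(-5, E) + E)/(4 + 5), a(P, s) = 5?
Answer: -2000/9 ≈ -222.22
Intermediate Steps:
M(E, b) = 5/9 + E/9 (M(E, b) = (5 + E)/(4 + 5) = (5 + E)/9 = (5 + E)*(⅑) = 5/9 + E/9)
t(U, L) = 40/9 - U (t(U, L) = 4 - (U - (5/9 + (⅑)*(-1))) = 4 - (U - (5/9 - ⅑)) = 4 - (U - 1*4/9) = 4 - (U - 4/9) = 4 - (-4/9 + U) = 4 + (4/9 - U) = 40/9 - U)
(13 + t(13, -2))*(-50) = (13 + (40/9 - 1*13))*(-50) = (13 + (40/9 - 13))*(-50) = (13 - 77/9)*(-50) = (40/9)*(-50) = -2000/9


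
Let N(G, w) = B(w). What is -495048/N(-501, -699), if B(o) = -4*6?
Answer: 20627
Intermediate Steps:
B(o) = -24
N(G, w) = -24
-495048/N(-501, -699) = -495048/(-24) = -495048*(-1/24) = 20627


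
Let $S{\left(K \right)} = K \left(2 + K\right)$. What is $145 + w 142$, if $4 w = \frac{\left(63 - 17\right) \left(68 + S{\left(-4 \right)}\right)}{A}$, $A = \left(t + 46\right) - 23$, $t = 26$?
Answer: $\frac{131213}{49} \approx 2677.8$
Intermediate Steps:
$A = 49$ ($A = \left(26 + 46\right) - 23 = 72 - 23 = 49$)
$w = \frac{874}{49}$ ($w = \frac{\left(63 - 17\right) \left(68 - 4 \left(2 - 4\right)\right) \frac{1}{49}}{4} = \frac{46 \left(68 - -8\right) \frac{1}{49}}{4} = \frac{46 \left(68 + 8\right) \frac{1}{49}}{4} = \frac{46 \cdot 76 \cdot \frac{1}{49}}{4} = \frac{3496 \cdot \frac{1}{49}}{4} = \frac{1}{4} \cdot \frac{3496}{49} = \frac{874}{49} \approx 17.837$)
$145 + w 142 = 145 + \frac{874}{49} \cdot 142 = 145 + \frac{124108}{49} = \frac{131213}{49}$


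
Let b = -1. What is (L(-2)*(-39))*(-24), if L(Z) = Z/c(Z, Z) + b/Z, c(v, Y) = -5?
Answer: 4212/5 ≈ 842.40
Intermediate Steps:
L(Z) = -1/Z - Z/5 (L(Z) = Z/(-5) - 1/Z = Z*(-1/5) - 1/Z = -Z/5 - 1/Z = -1/Z - Z/5)
(L(-2)*(-39))*(-24) = ((-1/(-2) - 1/5*(-2))*(-39))*(-24) = ((-1*(-1/2) + 2/5)*(-39))*(-24) = ((1/2 + 2/5)*(-39))*(-24) = ((9/10)*(-39))*(-24) = -351/10*(-24) = 4212/5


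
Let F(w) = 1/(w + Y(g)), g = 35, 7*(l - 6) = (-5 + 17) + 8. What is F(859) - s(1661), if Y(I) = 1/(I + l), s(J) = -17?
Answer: 4483547/263720 ≈ 17.001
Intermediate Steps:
l = 62/7 (l = 6 + ((-5 + 17) + 8)/7 = 6 + (12 + 8)/7 = 6 + (⅐)*20 = 6 + 20/7 = 62/7 ≈ 8.8571)
Y(I) = 1/(62/7 + I) (Y(I) = 1/(I + 62/7) = 1/(62/7 + I))
F(w) = 1/(7/307 + w) (F(w) = 1/(w + 7/(62 + 7*35)) = 1/(w + 7/(62 + 245)) = 1/(w + 7/307) = 1/(7/307 + w))
F(859) - s(1661) = 307/(7 + 307*859) - 1*(-17) = 307/(7 + 263713) + 17 = 307/263720 + 17 = 4483547/263720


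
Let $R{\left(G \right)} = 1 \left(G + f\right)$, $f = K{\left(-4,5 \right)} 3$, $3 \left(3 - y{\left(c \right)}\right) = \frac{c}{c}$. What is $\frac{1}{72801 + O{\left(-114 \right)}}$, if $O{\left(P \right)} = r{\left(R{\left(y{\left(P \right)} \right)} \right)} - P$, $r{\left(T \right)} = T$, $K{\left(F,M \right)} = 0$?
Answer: $\frac{3}{218753} \approx 1.3714 \cdot 10^{-5}$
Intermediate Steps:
$y{\left(c \right)} = \frac{8}{3}$ ($y{\left(c \right)} = 3 - \frac{c \frac{1}{c}}{3} = 3 - \frac{1}{3} = \frac{8}{3}$)
$f = 0$ ($f = 0 \cdot 3 = 0$)
$R{\left(G \right)} = G$ ($R{\left(G \right)} = 1 \left(G + 0\right) = 1 G = G$)
$O{\left(P \right)} = \frac{8}{3} - P$
$\frac{1}{72801 + O{\left(-114 \right)}} = \frac{1}{72801 + \left(\frac{8}{3} - -114\right)} = \frac{1}{72801 + \left(\frac{8}{3} + 114\right)} = \frac{1}{72801 + \frac{350}{3}} = \frac{1}{\frac{218753}{3}} = \frac{3}{218753}$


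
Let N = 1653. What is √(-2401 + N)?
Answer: 2*I*√187 ≈ 27.35*I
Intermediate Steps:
√(-2401 + N) = √(-2401 + 1653) = √(-748) = 2*I*√187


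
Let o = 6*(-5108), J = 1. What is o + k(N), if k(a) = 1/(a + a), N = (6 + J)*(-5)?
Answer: -2145361/70 ≈ -30648.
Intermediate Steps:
N = -35 (N = (6 + 1)*(-5) = 7*(-5) = -35)
k(a) = 1/(2*a)
o = -30648
o + k(N) = -30648 + (½)/(-35) = -30648 + (½)*(-1/35) = -30648 - 1/70 = -2145361/70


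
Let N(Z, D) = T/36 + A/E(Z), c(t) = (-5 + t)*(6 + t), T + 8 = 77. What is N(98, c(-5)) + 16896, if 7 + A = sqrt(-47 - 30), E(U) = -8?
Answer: 405571/24 - I*sqrt(77)/8 ≈ 16899.0 - 1.0969*I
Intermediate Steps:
T = 69 (T = -8 + 77 = 69)
A = -7 + I*sqrt(77) (A = -7 + sqrt(-47 - 30) = -7 + sqrt(-77) = -7 + I*sqrt(77) ≈ -7.0 + 8.775*I)
N(Z, D) = 67/24 - I*sqrt(77)/8 (N(Z, D) = 69/36 + (-7 + I*sqrt(77))/(-8) = 69*(1/36) + (-7 + I*sqrt(77))*(-1/8) = 23/12 + (7/8 - I*sqrt(77)/8) = 67/24 - I*sqrt(77)/8)
N(98, c(-5)) + 16896 = (67/24 - I*sqrt(77)/8) + 16896 = 405571/24 - I*sqrt(77)/8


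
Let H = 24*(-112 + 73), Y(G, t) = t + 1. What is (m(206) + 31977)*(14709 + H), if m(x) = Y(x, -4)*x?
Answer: 431907507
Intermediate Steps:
Y(G, t) = 1 + t
m(x) = -3*x (m(x) = (1 - 4)*x = -3*x)
H = -936 (H = 24*(-39) = -936)
(m(206) + 31977)*(14709 + H) = (-3*206 + 31977)*(14709 - 936) = (-618 + 31977)*13773 = 31359*13773 = 431907507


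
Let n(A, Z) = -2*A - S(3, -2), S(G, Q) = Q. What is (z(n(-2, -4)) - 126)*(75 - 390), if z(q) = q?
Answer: 37800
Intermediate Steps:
n(A, Z) = 2 - 2*A (n(A, Z) = -2*A - 1*(-2) = -2*A + 2 = 2 - 2*A)
(z(n(-2, -4)) - 126)*(75 - 390) = ((2 - 2*(-2)) - 126)*(75 - 390) = ((2 + 4) - 126)*(-315) = (6 - 126)*(-315) = -120*(-315) = 37800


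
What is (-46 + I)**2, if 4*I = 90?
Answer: 2209/4 ≈ 552.25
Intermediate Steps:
I = 45/2 (I = (1/4)*90 = 45/2 ≈ 22.500)
(-46 + I)**2 = (-46 + 45/2)**2 = (-47/2)**2 = 2209/4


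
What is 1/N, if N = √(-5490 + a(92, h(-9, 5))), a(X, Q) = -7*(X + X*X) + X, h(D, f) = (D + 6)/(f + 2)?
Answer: -I*√65290/65290 ≈ -0.0039136*I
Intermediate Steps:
h(D, f) = (6 + D)/(2 + f)
a(X, Q) = -7*X² - 6*X (a(X, Q) = -7*(X + X²) + X = (-7*X - 7*X²) + X = -7*X² - 6*X)
N = I*√65290 (N = √(-5490 - 1*92*(6 + 7*92)) = √(-5490 - 1*92*(6 + 644)) = √(-5490 - 1*92*650) = √(-5490 - 59800) = √(-65290) = I*√65290 ≈ 255.52*I)
1/N = 1/(I*√65290) = -I*√65290/65290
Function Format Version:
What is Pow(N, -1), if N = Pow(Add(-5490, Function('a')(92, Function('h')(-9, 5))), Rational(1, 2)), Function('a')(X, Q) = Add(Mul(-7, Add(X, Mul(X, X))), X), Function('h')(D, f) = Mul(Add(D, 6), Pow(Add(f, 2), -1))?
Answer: Mul(Rational(-1, 65290), I, Pow(65290, Rational(1, 2))) ≈ Mul(-0.0039136, I)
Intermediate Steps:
Function('h')(D, f) = Mul(Pow(Add(2, f), -1), Add(6, D)) (Function('h')(D, f) = Mul(Add(6, D), Pow(Add(2, f), -1)) = Mul(Pow(Add(2, f), -1), Add(6, D)))
Function('a')(X, Q) = Add(Mul(-7, Pow(X, 2)), Mul(-6, X)) (Function('a')(X, Q) = Add(Mul(-7, Add(X, Pow(X, 2))), X) = Add(Add(Mul(-7, X), Mul(-7, Pow(X, 2))), X) = Add(Mul(-7, Pow(X, 2)), Mul(-6, X)))
N = Mul(I, Pow(65290, Rational(1, 2))) (N = Pow(Add(-5490, Mul(-1, 92, Add(6, Mul(7, 92)))), Rational(1, 2)) = Pow(Add(-5490, Mul(-1, 92, Add(6, 644))), Rational(1, 2)) = Pow(Add(-5490, Mul(-1, 92, 650)), Rational(1, 2)) = Pow(Add(-5490, -59800), Rational(1, 2)) = Pow(-65290, Rational(1, 2)) = Mul(I, Pow(65290, Rational(1, 2))) ≈ Mul(255.52, I))
Pow(N, -1) = Pow(Mul(I, Pow(65290, Rational(1, 2))), -1) = Mul(Rational(-1, 65290), I, Pow(65290, Rational(1, 2)))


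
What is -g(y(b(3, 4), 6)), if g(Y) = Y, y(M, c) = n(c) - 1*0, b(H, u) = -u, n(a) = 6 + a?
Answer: -12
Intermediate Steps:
y(M, c) = 6 + c (y(M, c) = (6 + c) - 1*0 = (6 + c) + 0 = 6 + c)
-g(y(b(3, 4), 6)) = -(6 + 6) = -1*12 = -12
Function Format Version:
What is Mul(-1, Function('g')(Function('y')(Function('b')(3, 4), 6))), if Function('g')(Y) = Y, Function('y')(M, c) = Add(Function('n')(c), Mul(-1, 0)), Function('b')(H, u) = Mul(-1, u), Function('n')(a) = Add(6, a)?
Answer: -12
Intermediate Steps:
Function('y')(M, c) = Add(6, c) (Function('y')(M, c) = Add(Add(6, c), Mul(-1, 0)) = Add(Add(6, c), 0) = Add(6, c))
Mul(-1, Function('g')(Function('y')(Function('b')(3, 4), 6))) = Mul(-1, Add(6, 6)) = Mul(-1, 12) = -12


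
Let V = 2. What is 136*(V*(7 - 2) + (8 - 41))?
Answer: -3128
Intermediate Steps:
136*(V*(7 - 2) + (8 - 41)) = 136*(2*(7 - 2) + (8 - 41)) = 136*(2*5 - 33) = 136*(10 - 33) = 136*(-23) = -3128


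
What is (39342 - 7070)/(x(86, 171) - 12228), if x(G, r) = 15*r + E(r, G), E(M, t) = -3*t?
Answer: -32272/9921 ≈ -3.2529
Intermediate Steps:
x(G, r) = -3*G + 15*r (x(G, r) = 15*r - 3*G = -3*G + 15*r)
(39342 - 7070)/(x(86, 171) - 12228) = (39342 - 7070)/((-3*86 + 15*171) - 12228) = 32272/((-258 + 2565) - 12228) = 32272/(2307 - 12228) = 32272/(-9921) = 32272*(-1/9921) = -32272/9921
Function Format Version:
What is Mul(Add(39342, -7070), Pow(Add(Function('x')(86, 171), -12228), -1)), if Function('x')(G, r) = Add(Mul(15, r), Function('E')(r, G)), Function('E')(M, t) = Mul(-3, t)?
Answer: Rational(-32272, 9921) ≈ -3.2529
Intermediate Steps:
Function('x')(G, r) = Add(Mul(-3, G), Mul(15, r)) (Function('x')(G, r) = Add(Mul(15, r), Mul(-3, G)) = Add(Mul(-3, G), Mul(15, r)))
Mul(Add(39342, -7070), Pow(Add(Function('x')(86, 171), -12228), -1)) = Mul(Add(39342, -7070), Pow(Add(Add(Mul(-3, 86), Mul(15, 171)), -12228), -1)) = Mul(32272, Pow(Add(Add(-258, 2565), -12228), -1)) = Mul(32272, Pow(Add(2307, -12228), -1)) = Mul(32272, Pow(-9921, -1)) = Mul(32272, Rational(-1, 9921)) = Rational(-32272, 9921)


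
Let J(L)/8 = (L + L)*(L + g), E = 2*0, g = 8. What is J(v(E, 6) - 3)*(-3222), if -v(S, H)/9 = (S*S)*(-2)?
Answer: 773280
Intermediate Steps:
E = 0
v(S, H) = 18*S² (v(S, H) = -9*S*S*(-2) = -9*S²*(-2) = -(-18)*S² = 18*S²)
J(L) = 16*L*(8 + L) (J(L) = 8*((L + L)*(L + 8)) = 8*((2*L)*(8 + L)) = 8*(2*L*(8 + L)) = 16*L*(8 + L))
J(v(E, 6) - 3)*(-3222) = (16*(18*0² - 3)*(8 + (18*0² - 3)))*(-3222) = (16*(18*0 - 3)*(8 + (18*0 - 3)))*(-3222) = (16*(0 - 3)*(8 + (0 - 3)))*(-3222) = (16*(-3)*(8 - 3))*(-3222) = (16*(-3)*5)*(-3222) = -240*(-3222) = 773280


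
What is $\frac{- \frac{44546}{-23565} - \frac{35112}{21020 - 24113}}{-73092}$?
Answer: $- \frac{160865843}{887903891190} \approx -0.00018117$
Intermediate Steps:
$\frac{- \frac{44546}{-23565} - \frac{35112}{21020 - 24113}}{-73092} = \left(\left(-44546\right) \left(- \frac{1}{23565}\right) - \frac{35112}{21020 - 24113}\right) \left(- \frac{1}{73092}\right) = \left(\frac{44546}{23565} - \frac{35112}{-3093}\right) \left(- \frac{1}{73092}\right) = \left(\frac{44546}{23565} - - \frac{11704}{1031}\right) \left(- \frac{1}{73092}\right) = \left(\frac{44546}{23565} + \frac{11704}{1031}\right) \left(- \frac{1}{73092}\right) = \frac{321731686}{24295515} \left(- \frac{1}{73092}\right) = - \frac{160865843}{887903891190}$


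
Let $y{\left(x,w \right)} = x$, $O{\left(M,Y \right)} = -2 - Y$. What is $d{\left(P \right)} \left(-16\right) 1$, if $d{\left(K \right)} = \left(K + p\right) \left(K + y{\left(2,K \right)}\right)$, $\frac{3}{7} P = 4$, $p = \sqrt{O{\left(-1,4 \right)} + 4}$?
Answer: $- \frac{15232}{9} - \frac{544 i \sqrt{2}}{3} \approx -1692.4 - 256.44 i$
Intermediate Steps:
$p = i \sqrt{2}$ ($p = \sqrt{\left(-2 - 4\right) + 4} = \sqrt{-6 + 4} = \sqrt{-2} = i \sqrt{2} \approx 1.4142 i$)
$P = \frac{28}{3}$ ($P = \frac{7}{3} \cdot 4 = \frac{28}{3} \approx 9.3333$)
$d{\left(K \right)} = \left(2 + K\right) \left(K + i \sqrt{2}\right)$ ($d{\left(K \right)} = \left(K + i \sqrt{2}\right) \left(K + 2\right) = \left(K + i \sqrt{2}\right) \left(2 + K\right) = \left(2 + K\right) \left(K + i \sqrt{2}\right)$)
$d{\left(P \right)} \left(-16\right) 1 = \left(\left(\frac{28}{3}\right)^{2} + 2 \cdot \frac{28}{3} + 2 i \sqrt{2} + i \frac{28}{3} \sqrt{2}\right) \left(-16\right) 1 = \left(\frac{784}{9} + \frac{56}{3} + 2 i \sqrt{2} + \frac{28 i \sqrt{2}}{3}\right) \left(-16\right) 1 = \left(\frac{952}{9} + \frac{34 i \sqrt{2}}{3}\right) \left(-16\right) 1 = \left(- \frac{15232}{9} - \frac{544 i \sqrt{2}}{3}\right) 1 = - \frac{15232}{9} - \frac{544 i \sqrt{2}}{3}$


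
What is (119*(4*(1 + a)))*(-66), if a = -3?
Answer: 62832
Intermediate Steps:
(119*(4*(1 + a)))*(-66) = (119*(4*(1 - 3)))*(-66) = (119*(4*(-2)))*(-66) = (119*(-8))*(-66) = -952*(-66) = 62832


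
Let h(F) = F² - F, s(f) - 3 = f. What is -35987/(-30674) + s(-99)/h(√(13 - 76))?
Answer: 5857/2191 - I*√7/14 ≈ 2.6732 - 0.18898*I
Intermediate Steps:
s(f) = 3 + f
-35987/(-30674) + s(-99)/h(√(13 - 76)) = -35987/(-30674) + (3 - 99)/((√(13 - 76)*(-1 + √(13 - 76)))) = -35987*(-1/30674) - 96*(-I*√7/(21*(-1 + √(-63)))) = 5141/4382 - 96*(-I*√7/(21*(-1 + 3*I*√7))) = 5141/4382 - (-32)*I*√7/(7*(-1 + 3*I*√7)) = 5141/4382 + 32*I*√7/(7*(-1 + 3*I*√7))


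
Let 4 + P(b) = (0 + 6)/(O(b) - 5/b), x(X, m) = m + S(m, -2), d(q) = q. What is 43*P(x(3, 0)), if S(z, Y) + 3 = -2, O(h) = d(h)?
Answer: -473/2 ≈ -236.50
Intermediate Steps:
O(h) = h
S(z, Y) = -5 (S(z, Y) = -3 - 2 = -5)
x(X, m) = -5 + m (x(X, m) = m - 5 = -5 + m)
P(b) = -4 + 6/(b - 5/b) (P(b) = -4 + (0 + 6)/(b - 5/b) = -4 + 6/(b - 5/b))
43*P(x(3, 0)) = 43*(2*(10 - 2*(-5 + 0)**2 + 3*(-5 + 0))/(-5 + (-5 + 0)**2)) = 43*(2*(10 - 2*(-5)**2 + 3*(-5))/(-5 + (-5)**2)) = 43*(2*(10 - 2*25 - 15)/(-5 + 25)) = 43*(2*(10 - 50 - 15)/20) = 43*(2*(1/20)*(-55)) = 43*(-11/2) = -473/2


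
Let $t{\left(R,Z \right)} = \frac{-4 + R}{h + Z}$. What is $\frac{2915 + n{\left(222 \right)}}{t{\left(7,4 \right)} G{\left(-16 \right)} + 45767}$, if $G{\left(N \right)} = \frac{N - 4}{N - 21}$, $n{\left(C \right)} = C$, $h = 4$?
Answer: $\frac{232138}{3386773} \approx 0.068542$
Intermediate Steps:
$G{\left(N \right)} = \frac{-4 + N}{-21 + N}$
$t{\left(R,Z \right)} = \frac{-4 + R}{4 + Z}$
$\frac{2915 + n{\left(222 \right)}}{t{\left(7,4 \right)} G{\left(-16 \right)} + 45767} = \frac{2915 + 222}{\frac{-4 + 7}{4 + 4} \frac{-4 - 16}{-21 - 16} + 45767} = \frac{3137}{\frac{1}{8} \cdot 3 \frac{1}{-37} \left(-20\right) + 45767} = \frac{3137}{\frac{1}{8} \cdot 3 \left(\left(- \frac{1}{37}\right) \left(-20\right)\right) + 45767} = \frac{3137}{\frac{3}{8} \cdot \frac{20}{37} + 45767} = \frac{3137}{\frac{15}{74} + 45767} = \frac{3137}{\frac{3386773}{74}} = 3137 \cdot \frac{74}{3386773} = \frac{232138}{3386773}$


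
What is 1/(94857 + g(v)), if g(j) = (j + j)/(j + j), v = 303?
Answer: 1/94858 ≈ 1.0542e-5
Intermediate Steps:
g(j) = 1 (g(j) = (2*j)/((2*j)) = (2*j)*(1/(2*j)) = 1)
1/(94857 + g(v)) = 1/(94857 + 1) = 1/94858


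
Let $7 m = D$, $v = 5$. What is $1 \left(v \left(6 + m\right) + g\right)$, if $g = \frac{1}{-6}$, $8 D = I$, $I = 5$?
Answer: $\frac{5087}{168} \approx 30.28$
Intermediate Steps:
$D = \frac{5}{8}$ ($D = \frac{1}{8} \cdot 5 = \frac{5}{8} \approx 0.625$)
$m = \frac{5}{56}$ ($m = \frac{1}{7} \cdot \frac{5}{8} = \frac{5}{56} \approx 0.089286$)
$g = - \frac{1}{6} \approx -0.16667$
$1 \left(v \left(6 + m\right) + g\right) = 1 \left(5 \left(6 + \frac{5}{56}\right) - \frac{1}{6}\right) = 1 \left(5 \cdot \frac{341}{56} - \frac{1}{6}\right) = 1 \left(\frac{1705}{56} - \frac{1}{6}\right) = 1 \cdot \frac{5087}{168} = \frac{5087}{168}$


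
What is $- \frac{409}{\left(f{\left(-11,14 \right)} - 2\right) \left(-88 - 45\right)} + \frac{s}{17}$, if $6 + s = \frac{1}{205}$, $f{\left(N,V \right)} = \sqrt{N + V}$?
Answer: $- \frac{3014187}{463505} - \frac{409 \sqrt{3}}{133} \approx -11.829$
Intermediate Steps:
$s = - \frac{1229}{205}$ ($s = -6 + \frac{1}{205} = - \frac{1229}{205} \approx -5.9951$)
$- \frac{409}{\left(f{\left(-11,14 \right)} - 2\right) \left(-88 - 45\right)} + \frac{s}{17} = - \frac{409}{\left(\sqrt{-11 + 14} - 2\right) \left(-88 - 45\right)} - \frac{1229}{205 \cdot 17} = - \frac{409}{\left(\sqrt{3} - 2\right) \left(-133\right)} - \frac{1229}{3485} = - \frac{409}{\left(-2 + \sqrt{3}\right) \left(-133\right)} - \frac{1229}{3485} = - \frac{409}{266 - 133 \sqrt{3}} - \frac{1229}{3485} = - \frac{1229}{3485} - \frac{409}{266 - 133 \sqrt{3}}$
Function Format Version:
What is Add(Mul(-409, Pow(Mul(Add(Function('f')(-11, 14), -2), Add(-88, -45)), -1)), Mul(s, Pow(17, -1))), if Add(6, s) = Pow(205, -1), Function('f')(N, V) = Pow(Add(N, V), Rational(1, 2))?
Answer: Add(Rational(-3014187, 463505), Mul(Rational(-409, 133), Pow(3, Rational(1, 2)))) ≈ -11.829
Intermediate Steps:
s = Rational(-1229, 205) (s = Add(-6, Pow(205, -1)) = Add(-6, Rational(1, 205)) = Rational(-1229, 205) ≈ -5.9951)
Add(Mul(-409, Pow(Mul(Add(Function('f')(-11, 14), -2), Add(-88, -45)), -1)), Mul(s, Pow(17, -1))) = Add(Mul(-409, Pow(Mul(Add(Pow(Add(-11, 14), Rational(1, 2)), -2), Add(-88, -45)), -1)), Mul(Rational(-1229, 205), Pow(17, -1))) = Add(Mul(-409, Pow(Mul(Add(Pow(3, Rational(1, 2)), -2), -133), -1)), Mul(Rational(-1229, 205), Rational(1, 17))) = Add(Mul(-409, Pow(Mul(Add(-2, Pow(3, Rational(1, 2))), -133), -1)), Rational(-1229, 3485)) = Add(Mul(-409, Pow(Add(266, Mul(-133, Pow(3, Rational(1, 2)))), -1)), Rational(-1229, 3485)) = Add(Rational(-1229, 3485), Mul(-409, Pow(Add(266, Mul(-133, Pow(3, Rational(1, 2)))), -1)))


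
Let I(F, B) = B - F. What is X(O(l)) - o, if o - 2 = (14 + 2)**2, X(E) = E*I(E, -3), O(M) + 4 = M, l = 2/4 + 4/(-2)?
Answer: -1087/4 ≈ -271.75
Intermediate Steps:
l = -3/2 (l = 2*(1/4) + 4*(-1/2) = 1/2 - 2 = -3/2 ≈ -1.5000)
O(M) = -4 + M
X(E) = E*(-3 - E)
o = 258 (o = 2 + (14 + 2)**2 = 2 + 16**2 = 2 + 256 = 258)
X(O(l)) - o = -(-4 - 3/2)*(3 + (-4 - 3/2)) - 1*258 = -1*(-11/2)*(3 - 11/2) - 258 = -1*(-11/2)*(-5/2) - 258 = -55/4 - 258 = -1087/4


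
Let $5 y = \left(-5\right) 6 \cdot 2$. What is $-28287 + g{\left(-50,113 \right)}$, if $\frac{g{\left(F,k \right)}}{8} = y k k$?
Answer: $-1254111$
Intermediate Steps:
$y = -12$ ($y = \frac{\left(-5\right) 6 \cdot 2}{5} = \frac{\left(-30\right) 2}{5} = \frac{1}{5} \left(-60\right) = -12$)
$g{\left(F,k \right)} = - 96 k^{2}$ ($g{\left(F,k \right)} = 8 - 12 k k = 8 \left(- 12 k^{2}\right) = - 96 k^{2}$)
$-28287 + g{\left(-50,113 \right)} = -28287 - 96 \cdot 113^{2} = -28287 - 1225824 = -1254111$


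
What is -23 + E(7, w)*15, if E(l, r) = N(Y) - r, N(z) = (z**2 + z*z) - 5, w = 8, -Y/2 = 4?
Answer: 1702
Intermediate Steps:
Y = -8 (Y = -2*4 = -8)
N(z) = -5 + 2*z**2 (N(z) = (z**2 + z**2) - 5 = 2*z**2 - 5 = -5 + 2*z**2)
E(l, r) = 123 - r (E(l, r) = (-5 + 2*(-8)**2) - r = (-5 + 2*64) - r = (-5 + 128) - r = 123 - r)
-23 + E(7, w)*15 = -23 + (123 - 1*8)*15 = -23 + (123 - 8)*15 = -23 + 115*15 = -23 + 1725 = 1702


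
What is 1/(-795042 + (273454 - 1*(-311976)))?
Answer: -1/209612 ≈ -4.7707e-6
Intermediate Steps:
1/(-795042 + (273454 - 1*(-311976))) = 1/(-795042 + (273454 + 311976)) = 1/(-795042 + 585430) = 1/(-209612) = -1/209612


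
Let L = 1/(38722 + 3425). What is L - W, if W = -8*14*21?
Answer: 99129745/42147 ≈ 2352.0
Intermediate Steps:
W = -2352 (W = -112*21 = -2352)
L = 1/42147 ≈ 2.3726e-5
L - W = 1/42147 - 1*(-2352) = 1/42147 + 2352 = 99129745/42147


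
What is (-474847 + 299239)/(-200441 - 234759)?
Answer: 21951/54400 ≈ 0.40351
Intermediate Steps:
(-474847 + 299239)/(-200441 - 234759) = -175608/(-435200) = -175608*(-1/435200) = 21951/54400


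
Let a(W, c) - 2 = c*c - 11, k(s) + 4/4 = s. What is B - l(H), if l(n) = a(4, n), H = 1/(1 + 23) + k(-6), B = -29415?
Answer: -16965745/576 ≈ -29454.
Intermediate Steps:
k(s) = -1 + s
H = -167/24 (H = 1/(1 + 23) + (-1 - 6) = 1/24 - 7 = -167/24 ≈ -6.9583)
a(W, c) = -9 + c**2 (a(W, c) = 2 + (c*c - 11) = 2 + (c**2 - 11) = 2 + (-11 + c**2) = -9 + c**2)
l(n) = -9 + n**2
B - l(H) = -29415 - (-9 + (-167/24)**2) = -29415 - (-9 + 27889/576) = -29415 - 1*22705/576 = -29415 - 22705/576 = -16965745/576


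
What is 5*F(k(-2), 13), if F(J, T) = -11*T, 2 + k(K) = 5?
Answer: -715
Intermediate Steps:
k(K) = 3 (k(K) = -2 + 5 = 3)
5*F(k(-2), 13) = 5*(-11*13) = 5*(-143) = -715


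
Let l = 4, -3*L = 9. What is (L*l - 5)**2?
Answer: 289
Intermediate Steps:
L = -3 (L = -1/3*9 = -3)
(L*l - 5)**2 = (-3*4 - 5)**2 = (-12 - 5)**2 = (-17)**2 = 289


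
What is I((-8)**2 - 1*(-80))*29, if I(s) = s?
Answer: 4176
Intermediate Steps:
I((-8)**2 - 1*(-80))*29 = ((-8)**2 - 1*(-80))*29 = (64 + 80)*29 = 144*29 = 4176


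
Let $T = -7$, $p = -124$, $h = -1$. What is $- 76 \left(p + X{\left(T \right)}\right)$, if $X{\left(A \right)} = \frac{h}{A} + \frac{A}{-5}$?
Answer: $\frac{325736}{35} \approx 9306.8$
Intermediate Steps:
$X{\left(A \right)} = - \frac{1}{A} - \frac{A}{5}$ ($X{\left(A \right)} = - \frac{1}{A} + \frac{A}{-5} = - \frac{1}{A} + A \left(- \frac{1}{5}\right) = - \frac{1}{A} - \frac{A}{5}$)
$- 76 \left(p + X{\left(T \right)}\right) = - 76 \left(-124 - - \frac{54}{35}\right) = - 76 \left(-124 + \left(\left(-1\right) \left(- \frac{1}{7}\right) + \frac{7}{5}\right)\right) = - 76 \left(-124 + \left(\frac{1}{7} + \frac{7}{5}\right)\right) = - 76 \left(-124 + \frac{54}{35}\right) = \left(-76\right) \left(- \frac{4286}{35}\right) = \frac{325736}{35}$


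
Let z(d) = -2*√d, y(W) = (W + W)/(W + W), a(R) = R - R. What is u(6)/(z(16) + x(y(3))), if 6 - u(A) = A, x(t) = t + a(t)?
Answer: 0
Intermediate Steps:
a(R) = 0
y(W) = 1 (y(W) = (2*W)/((2*W)) = (2*W)*(1/(2*W)) = 1)
x(t) = t (x(t) = t + 0 = t)
u(A) = 6 - A
u(6)/(z(16) + x(y(3))) = (6 - 1*6)/(-2*√16 + 1) = (6 - 6)/(-2*4 + 1) = 0/(-8 + 1) = 0/(-7) = 0*(-⅐) = 0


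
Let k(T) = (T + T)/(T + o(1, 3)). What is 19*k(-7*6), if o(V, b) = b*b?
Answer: 532/11 ≈ 48.364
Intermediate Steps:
o(V, b) = b**2
k(T) = 2*T/(9 + T) (k(T) = (T + T)/(T + 3**2) = (2*T)/(T + 9) = (2*T)/(9 + T) = 2*T/(9 + T))
19*k(-7*6) = 19*(2*(-7*6)/(9 - 7*6)) = 19*(2*(-42)/(9 - 42)) = 19*(2*(-42)/(-33)) = 19*(2*(-42)*(-1/33)) = 19*(28/11) = 532/11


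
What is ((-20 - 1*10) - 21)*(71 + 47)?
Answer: -6018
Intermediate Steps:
((-20 - 1*10) - 21)*(71 + 47) = ((-20 - 10) - 21)*118 = (-30 - 21)*118 = -51*118 = -6018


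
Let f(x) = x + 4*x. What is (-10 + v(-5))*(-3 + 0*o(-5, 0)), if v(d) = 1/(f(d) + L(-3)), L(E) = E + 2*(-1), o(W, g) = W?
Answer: 301/10 ≈ 30.100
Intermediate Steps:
f(x) = 5*x
L(E) = -2 + E (L(E) = E - 2 = -2 + E)
v(d) = 1/(-5 + 5*d) (v(d) = 1/(5*d + (-2 - 3)) = 1/(5*d - 5) = 1/(-5 + 5*d))
(-10 + v(-5))*(-3 + 0*o(-5, 0)) = (-10 + 1/(5*(-1 - 5)))*(-3 + 0*(-5)) = (-10 + (⅕)/(-6))*(-3 + 0) = (-10 + (⅕)*(-⅙))*(-3) = (-10 - 1/30)*(-3) = -301/30*(-3) = 301/10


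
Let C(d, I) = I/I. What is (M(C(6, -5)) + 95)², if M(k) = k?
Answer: 9216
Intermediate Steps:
C(d, I) = 1
(M(C(6, -5)) + 95)² = (1 + 95)² = 96² = 9216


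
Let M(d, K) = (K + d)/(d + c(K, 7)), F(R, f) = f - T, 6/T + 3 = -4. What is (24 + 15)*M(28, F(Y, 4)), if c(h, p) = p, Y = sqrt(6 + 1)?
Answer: 1794/49 ≈ 36.612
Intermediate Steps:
Y = sqrt(7) ≈ 2.6458
T = -6/7 (T = 6/(-3 - 4) = 6/(-7) = 6*(-1/7) = -6/7 ≈ -0.85714)
F(R, f) = 6/7 + f (F(R, f) = f - 1*(-6/7) = f + 6/7 = 6/7 + f)
M(d, K) = (K + d)/(7 + d) (M(d, K) = (K + d)/(d + 7) = (K + d)/(7 + d))
(24 + 15)*M(28, F(Y, 4)) = (24 + 15)*(((6/7 + 4) + 28)/(7 + 28)) = 39*((34/7 + 28)/35) = 39*((1/35)*(230/7)) = 39*(46/49) = 1794/49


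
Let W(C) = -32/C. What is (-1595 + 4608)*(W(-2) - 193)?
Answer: -533301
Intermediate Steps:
(-1595 + 4608)*(W(-2) - 193) = (-1595 + 4608)*(-32/(-2) - 193) = 3013*(-32*(-½) - 193) = 3013*(16 - 193) = 3013*(-177) = -533301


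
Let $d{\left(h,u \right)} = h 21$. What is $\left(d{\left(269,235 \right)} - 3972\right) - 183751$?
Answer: $-182074$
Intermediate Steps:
$d{\left(h,u \right)} = 21 h$
$\left(d{\left(269,235 \right)} - 3972\right) - 183751 = \left(21 \cdot 269 - 3972\right) - 183751 = \left(5649 - 3972\right) - 183751 = 1677 - 183751 = -182074$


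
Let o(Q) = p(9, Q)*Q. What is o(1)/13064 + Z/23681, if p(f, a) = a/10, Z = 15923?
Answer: 2080204401/3093685840 ≈ 0.67240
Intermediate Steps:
p(f, a) = a/10 (p(f, a) = a*(1/10) = a/10)
o(Q) = Q**2/10 (o(Q) = (Q/10)*Q = Q**2/10)
o(1)/13064 + Z/23681 = ((1/10)*1**2)/13064 + 15923/23681 = ((1/10)*1)*(1/13064) + 15923*(1/23681) = (1/10)*(1/13064) + 15923/23681 = 1/130640 + 15923/23681 = 2080204401/3093685840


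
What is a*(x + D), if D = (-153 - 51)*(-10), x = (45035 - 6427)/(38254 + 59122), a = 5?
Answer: 62089265/6086 ≈ 10202.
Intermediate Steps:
x = 2413/6086 (x = 38608/97376 = 38608*(1/97376) = 2413/6086 ≈ 0.39648)
D = 2040 (D = -204*(-10) = 2040)
a*(x + D) = 5*(2413/6086 + 2040) = 5*(12417853/6086) = 62089265/6086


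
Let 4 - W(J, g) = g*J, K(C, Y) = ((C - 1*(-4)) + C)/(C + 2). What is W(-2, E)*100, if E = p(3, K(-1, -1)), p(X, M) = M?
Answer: 800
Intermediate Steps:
K(C, Y) = (4 + 2*C)/(2 + C) (K(C, Y) = ((C + 4) + C)/(2 + C) = ((4 + C) + C)/(2 + C) = (4 + 2*C)/(2 + C))
E = 2
W(J, g) = 4 - J*g (W(J, g) = 4 - g*J = 4 - J*g)
W(-2, E)*100 = (4 - 1*(-2)*2)*100 = (4 + 4)*100 = 8*100 = 800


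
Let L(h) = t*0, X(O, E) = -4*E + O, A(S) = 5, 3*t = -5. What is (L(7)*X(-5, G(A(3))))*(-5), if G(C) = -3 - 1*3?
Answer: 0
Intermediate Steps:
t = -5/3 (t = (1/3)*(-5) = -5/3 ≈ -1.6667)
G(C) = -6 (G(C) = -3 - 3 = -6)
X(O, E) = O - 4*E
L(h) = 0 (L(h) = -5/3*0 = 0)
(L(7)*X(-5, G(A(3))))*(-5) = (0*(-5 - 4*(-6)))*(-5) = (0*(-5 + 24))*(-5) = (0*19)*(-5) = 0*(-5) = 0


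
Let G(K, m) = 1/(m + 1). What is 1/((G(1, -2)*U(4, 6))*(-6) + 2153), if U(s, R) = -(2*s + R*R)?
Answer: 1/1889 ≈ 0.00052938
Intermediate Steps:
U(s, R) = -R² - 2*s (U(s, R) = -(2*s + R²) = -(R² + 2*s) = -R² - 2*s)
G(K, m) = 1/(1 + m)
1/((G(1, -2)*U(4, 6))*(-6) + 2153) = 1/(((-1*6² - 2*4)/(1 - 2))*(-6) + 2153) = 1/(((-1*36 - 8)/(-1))*(-6) + 2153) = 1/(-(-36 - 8)*(-6) + 2153) = 1/(-1*(-44)*(-6) + 2153) = 1/(44*(-6) + 2153) = 1/(-264 + 2153) = 1/1889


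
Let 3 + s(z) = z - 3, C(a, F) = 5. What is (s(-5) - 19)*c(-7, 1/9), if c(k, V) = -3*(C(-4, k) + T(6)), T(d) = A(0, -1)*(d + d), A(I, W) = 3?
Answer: 3690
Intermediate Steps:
T(d) = 6*d (T(d) = 3*(d + d) = 3*(2*d) = 6*d)
s(z) = -6 + z (s(z) = -3 + (z - 3) = -3 + (-3 + z) = -6 + z)
c(k, V) = -123 (c(k, V) = -3*(5 + 6*6) = -3*(5 + 36) = -3*41 = -123)
(s(-5) - 19)*c(-7, 1/9) = ((-6 - 5) - 19)*(-123) = (-11 - 19)*(-123) = -30*(-123) = 3690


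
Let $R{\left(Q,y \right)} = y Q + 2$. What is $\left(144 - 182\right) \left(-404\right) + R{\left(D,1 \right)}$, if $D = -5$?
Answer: $15349$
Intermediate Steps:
$R{\left(Q,y \right)} = 2 + Q y$ ($R{\left(Q,y \right)} = Q y + 2 = 2 + Q y$)
$\left(144 - 182\right) \left(-404\right) + R{\left(D,1 \right)} = \left(144 - 182\right) \left(-404\right) + \left(2 - 5\right) = \left(-38\right) \left(-404\right) - 3 = 15352 - 3 = 15349$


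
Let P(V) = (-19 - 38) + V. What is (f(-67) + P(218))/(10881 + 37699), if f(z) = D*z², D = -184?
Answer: -165163/9716 ≈ -16.999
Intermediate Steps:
P(V) = -57 + V
f(z) = -184*z²
(f(-67) + P(218))/(10881 + 37699) = (-184*(-67)² + (-57 + 218))/(10881 + 37699) = (-184*4489 + 161)/48580 = (-825976 + 161)*(1/48580) = -825815*1/48580 = -165163/9716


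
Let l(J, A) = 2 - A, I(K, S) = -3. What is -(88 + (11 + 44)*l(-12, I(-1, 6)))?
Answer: -363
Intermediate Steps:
-(88 + (11 + 44)*l(-12, I(-1, 6))) = -(88 + (11 + 44)*(2 - 1*(-3))) = -(88 + 55*(2 + 3)) = -(88 + 55*5) = -(88 + 275) = -1*363 = -363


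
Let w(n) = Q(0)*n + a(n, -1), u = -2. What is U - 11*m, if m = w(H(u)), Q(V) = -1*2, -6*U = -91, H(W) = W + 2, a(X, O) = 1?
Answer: 25/6 ≈ 4.1667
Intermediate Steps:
H(W) = 2 + W
U = 91/6 (U = -⅙*(-91) = 91/6 ≈ 15.167)
Q(V) = -2
w(n) = 1 - 2*n (w(n) = -2*n + 1 = 1 - 2*n)
m = 1 (m = 1 - 2*(2 - 2) = 1 - 2*0 = 1 + 0 = 1)
U - 11*m = 91/6 - 11*1 = 91/6 - 11 = 25/6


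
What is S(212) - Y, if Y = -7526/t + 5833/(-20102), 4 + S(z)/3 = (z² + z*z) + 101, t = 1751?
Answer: 500115794955/1852558 ≈ 2.6996e+5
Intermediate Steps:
S(z) = 291 + 6*z² (S(z) = -12 + 3*((z² + z*z) + 101) = -12 + 3*((z² + z²) + 101) = -12 + 3*(2*z² + 101) = -12 + 3*(101 + 2*z²) = -12 + (303 + 6*z²) = 291 + 6*z²)
Y = -8500065/1852558 (Y = -7526/1751 + 5833/(-20102) = -7526*1/1751 + 5833*(-1/20102) = -7526/1751 - 307/1058 = -8500065/1852558 ≈ -4.5883)
S(212) - Y = (291 + 6*212²) - 1*(-8500065/1852558) = (291 + 6*44944) + 8500065/1852558 = (291 + 269664) + 8500065/1852558 = 269955 + 8500065/1852558 = 500115794955/1852558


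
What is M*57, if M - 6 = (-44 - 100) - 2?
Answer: -7980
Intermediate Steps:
M = -140 (M = 6 + ((-44 - 100) - 2) = 6 + (-144 - 2) = 6 - 146 = -140)
M*57 = -140*57 = -7980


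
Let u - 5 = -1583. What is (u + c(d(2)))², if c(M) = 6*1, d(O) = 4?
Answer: 2471184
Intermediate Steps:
c(M) = 6
u = -1578 (u = 5 - 1583 = -1578)
(u + c(d(2)))² = (-1578 + 6)² = (-1572)² = 2471184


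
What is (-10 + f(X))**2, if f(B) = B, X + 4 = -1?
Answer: 225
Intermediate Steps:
X = -5 (X = -4 - 1 = -5)
(-10 + f(X))**2 = (-10 - 5)**2 = (-15)**2 = 225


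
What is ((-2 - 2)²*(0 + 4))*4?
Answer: 256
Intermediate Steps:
((-2 - 2)²*(0 + 4))*4 = ((-4)²*4)*4 = (16*4)*4 = 64*4 = 256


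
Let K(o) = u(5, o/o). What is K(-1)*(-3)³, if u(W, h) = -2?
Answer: 54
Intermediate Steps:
K(o) = -2
K(-1)*(-3)³ = -2*(-3)³ = -2*(-27) = 54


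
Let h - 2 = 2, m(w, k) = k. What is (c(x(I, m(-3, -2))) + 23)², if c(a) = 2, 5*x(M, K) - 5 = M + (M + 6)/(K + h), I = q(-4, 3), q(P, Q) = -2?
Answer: 625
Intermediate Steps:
I = -2
h = 4 (h = 2 + 2 = 4)
x(M, K) = 1 + M/5 + (6 + M)/(5*(4 + K)) (x(M, K) = 1 + (M + (M + 6)/(K + 4))/5 = 1 + (M + (6 + M)/(4 + K))/5 = 1 + (M/5 + (6 + M)/(5*(4 + K))) = 1 + M/5 + (6 + M)/(5*(4 + K)))
(c(x(I, m(-3, -2))) + 23)² = (2 + 23)² = 25² = 625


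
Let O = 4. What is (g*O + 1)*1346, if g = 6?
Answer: 33650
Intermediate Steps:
(g*O + 1)*1346 = (6*4 + 1)*1346 = (24 + 1)*1346 = 25*1346 = 33650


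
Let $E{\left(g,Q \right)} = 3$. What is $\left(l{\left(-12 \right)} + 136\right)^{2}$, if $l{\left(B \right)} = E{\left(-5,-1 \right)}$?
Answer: $19321$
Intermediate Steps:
$l{\left(B \right)} = 3$
$\left(l{\left(-12 \right)} + 136\right)^{2} = \left(3 + 136\right)^{2} = 139^{2} = 19321$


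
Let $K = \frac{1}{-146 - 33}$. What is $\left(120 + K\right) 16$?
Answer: $\frac{343664}{179} \approx 1919.9$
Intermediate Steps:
$K = - \frac{1}{179}$ ($K = \frac{1}{-179} = - \frac{1}{179} \approx -0.0055866$)
$\left(120 + K\right) 16 = \left(120 - \frac{1}{179}\right) 16 = \frac{21479}{179} \cdot 16 = \frac{343664}{179}$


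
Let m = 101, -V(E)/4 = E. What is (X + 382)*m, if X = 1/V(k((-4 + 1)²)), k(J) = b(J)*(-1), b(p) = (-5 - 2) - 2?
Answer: 1388851/36 ≈ 38579.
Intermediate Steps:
b(p) = -9 (b(p) = -7 - 2 = -9)
k(J) = 9 (k(J) = -9*(-1) = 9)
V(E) = -4*E
X = -1/36 (X = 1/(-4*9) = 1/(-36) = -1/36 ≈ -0.027778)
(X + 382)*m = (-1/36 + 382)*101 = (13751/36)*101 = 1388851/36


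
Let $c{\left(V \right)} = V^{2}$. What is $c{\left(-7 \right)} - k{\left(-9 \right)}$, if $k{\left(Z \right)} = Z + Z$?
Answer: $67$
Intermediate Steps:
$k{\left(Z \right)} = 2 Z$
$c{\left(-7 \right)} - k{\left(-9 \right)} = \left(-7\right)^{2} - 2 \left(-9\right) = 49 - -18 = 49 + 18 = 67$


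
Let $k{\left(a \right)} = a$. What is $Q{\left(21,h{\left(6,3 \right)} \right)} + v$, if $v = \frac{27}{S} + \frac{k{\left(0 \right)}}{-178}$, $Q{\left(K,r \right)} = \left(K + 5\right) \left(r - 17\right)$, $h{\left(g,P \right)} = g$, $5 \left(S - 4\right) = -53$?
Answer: $- \frac{3191}{11} \approx -290.09$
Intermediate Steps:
$S = - \frac{33}{5}$ ($S = 4 + \frac{1}{5} \left(-53\right) = 4 - \frac{53}{5} = - \frac{33}{5} \approx -6.6$)
$Q{\left(K,r \right)} = \left(-17 + r\right) \left(5 + K\right)$ ($Q{\left(K,r \right)} = \left(5 + K\right) \left(-17 + r\right) = \left(-17 + r\right) \left(5 + K\right)$)
$v = - \frac{45}{11}$ ($v = \frac{27}{- \frac{33}{5}} + \frac{0}{-178} = 27 \left(- \frac{5}{33}\right) + 0 \left(- \frac{1}{178}\right) = - \frac{45}{11} + 0 = - \frac{45}{11} \approx -4.0909$)
$Q{\left(21,h{\left(6,3 \right)} \right)} + v = \left(-85 - 357 + 5 \cdot 6 + 21 \cdot 6\right) - \frac{45}{11} = \left(-85 - 357 + 30 + 126\right) - \frac{45}{11} = -286 - \frac{45}{11} = - \frac{3191}{11}$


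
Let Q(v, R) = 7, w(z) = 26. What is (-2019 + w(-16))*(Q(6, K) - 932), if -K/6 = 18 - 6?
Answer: 1843525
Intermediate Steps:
K = -72 (K = -6*(18 - 6) = -6*12 = -72)
(-2019 + w(-16))*(Q(6, K) - 932) = (-2019 + 26)*(7 - 932) = -1993*(-925) = 1843525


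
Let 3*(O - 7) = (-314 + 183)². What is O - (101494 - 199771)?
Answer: 312013/3 ≈ 1.0400e+5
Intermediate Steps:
O = 17182/3 (O = 7 + (-314 + 183)²/3 = 7 + (⅓)*(-131)² = 7 + (⅓)*17161 = 7 + 17161/3 = 17182/3 ≈ 5727.3)
O - (101494 - 199771) = 17182/3 - (101494 - 199771) = 17182/3 - 1*(-98277) = 17182/3 + 98277 = 312013/3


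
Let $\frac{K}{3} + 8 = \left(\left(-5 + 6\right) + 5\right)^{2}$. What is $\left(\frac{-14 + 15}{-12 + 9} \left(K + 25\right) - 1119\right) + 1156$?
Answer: $\frac{2}{3} \approx 0.66667$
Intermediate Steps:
$K = 84$ ($K = -24 + 3 \left(\left(-5 + 6\right) + 5\right)^{2} = -24 + 3 \left(1 + 5\right)^{2} = -24 + 3 \cdot 6^{2} = -24 + 3 \cdot 36 = -24 + 108 = 84$)
$\left(\frac{-14 + 15}{-12 + 9} \left(K + 25\right) - 1119\right) + 1156 = \left(\frac{-14 + 15}{-12 + 9} \left(84 + 25\right) - 1119\right) + 1156 = \left(1 \frac{1}{-3} \cdot 109 - 1119\right) + 1156 = \left(1 \left(- \frac{1}{3}\right) 109 - 1119\right) + 1156 = \left(\left(- \frac{1}{3}\right) 109 - 1119\right) + 1156 = \left(- \frac{109}{3} - 1119\right) + 1156 = - \frac{3466}{3} + 1156 = \frac{2}{3}$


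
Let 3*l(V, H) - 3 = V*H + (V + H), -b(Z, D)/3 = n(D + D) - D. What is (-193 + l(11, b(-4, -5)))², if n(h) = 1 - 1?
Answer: 555025/9 ≈ 61669.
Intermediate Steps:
n(h) = 0
b(Z, D) = 3*D (b(Z, D) = -3*(0 - D) = -(-3)*D = 3*D)
l(V, H) = 1 + H/3 + V/3 + H*V/3 (l(V, H) = 1 + (V*H + (V + H))/3 = 1 + (H*V + (H + V))/3 = 1 + (H + V + H*V)/3 = 1 + (H/3 + V/3 + H*V/3) = 1 + H/3 + V/3 + H*V/3)
(-193 + l(11, b(-4, -5)))² = (-193 + (1 + (3*(-5))/3 + (⅓)*11 + (⅓)*(3*(-5))*11))² = (-193 + (1 + (⅓)*(-15) + 11/3 + (⅓)*(-15)*11))² = (-193 + (1 - 5 + 11/3 - 55))² = (-193 - 166/3)² = (-745/3)² = 555025/9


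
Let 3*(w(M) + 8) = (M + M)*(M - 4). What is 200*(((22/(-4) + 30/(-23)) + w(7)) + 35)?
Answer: 157300/23 ≈ 6839.1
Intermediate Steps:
w(M) = -8 + 2*M*(-4 + M)/3 (w(M) = -8 + ((M + M)*(M - 4))/3 = -8 + ((2*M)*(-4 + M))/3 = -8 + (2*M*(-4 + M))/3 = -8 + 2*M*(-4 + M)/3)
200*(((22/(-4) + 30/(-23)) + w(7)) + 35) = 200*(((22/(-4) + 30/(-23)) + (-8 - 8/3*7 + (⅔)*7²)) + 35) = 200*(((22*(-¼) + 30*(-1/23)) + (-8 - 56/3 + (⅔)*49)) + 35) = 200*(((-11/2 - 30/23) + (-8 - 56/3 + 98/3)) + 35) = 200*((-313/46 + 6) + 35) = 200*(-37/46 + 35) = 200*(1573/46) = 157300/23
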